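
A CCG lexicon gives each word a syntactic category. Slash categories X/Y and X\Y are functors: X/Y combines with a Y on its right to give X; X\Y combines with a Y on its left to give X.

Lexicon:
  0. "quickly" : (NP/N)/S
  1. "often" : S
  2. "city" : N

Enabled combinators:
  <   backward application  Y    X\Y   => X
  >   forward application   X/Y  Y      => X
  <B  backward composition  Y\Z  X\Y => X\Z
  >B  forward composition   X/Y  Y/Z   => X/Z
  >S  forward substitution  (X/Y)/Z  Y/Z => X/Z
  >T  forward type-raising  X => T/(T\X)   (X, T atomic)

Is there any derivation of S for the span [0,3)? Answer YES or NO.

NO

(NP/N)/S S N
CKY chart[0,3] = {N/(N\NP), NP, NP/(NP\NP), NP/(N\N), PP/(PP\NP), S/(S\NP)}; S ∉ chart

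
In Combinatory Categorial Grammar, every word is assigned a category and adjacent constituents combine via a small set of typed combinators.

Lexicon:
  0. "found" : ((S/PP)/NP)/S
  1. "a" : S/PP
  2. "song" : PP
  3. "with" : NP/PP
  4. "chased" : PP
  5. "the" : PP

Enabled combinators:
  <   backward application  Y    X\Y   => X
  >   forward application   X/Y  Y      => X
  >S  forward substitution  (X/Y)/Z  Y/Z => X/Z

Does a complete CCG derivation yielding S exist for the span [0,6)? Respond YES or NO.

YES

[0,6] S   >
  [0,5] S/PP   >
    [0,3] (S/PP)/NP   >
      [0,1] "found" : ((S/PP)/NP)/S
      [1,3] S   >
        [1,2] "a" : S/PP
        [2,3] "song" : PP
    [3,5] NP   >
      [3,4] "with" : NP/PP
      [4,5] "chased" : PP
  [5,6] "the" : PP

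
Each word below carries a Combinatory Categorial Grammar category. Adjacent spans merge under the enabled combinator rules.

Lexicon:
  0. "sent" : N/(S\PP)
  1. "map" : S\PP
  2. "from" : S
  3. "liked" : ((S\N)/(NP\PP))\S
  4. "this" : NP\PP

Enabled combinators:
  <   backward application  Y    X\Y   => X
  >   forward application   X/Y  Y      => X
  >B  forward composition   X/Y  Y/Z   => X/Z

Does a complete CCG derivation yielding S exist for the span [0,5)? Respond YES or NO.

[0,5] S   <
  [0,2] N   >
    [0,1] "sent" : N/(S\PP)
    [1,2] "map" : S\PP
  [2,5] S\N   >
    [2,4] (S\N)/(NP\PP)   <
      [2,3] "from" : S
      [3,4] "liked" : ((S\N)/(NP\PP))\S
    [4,5] "this" : NP\PP

YES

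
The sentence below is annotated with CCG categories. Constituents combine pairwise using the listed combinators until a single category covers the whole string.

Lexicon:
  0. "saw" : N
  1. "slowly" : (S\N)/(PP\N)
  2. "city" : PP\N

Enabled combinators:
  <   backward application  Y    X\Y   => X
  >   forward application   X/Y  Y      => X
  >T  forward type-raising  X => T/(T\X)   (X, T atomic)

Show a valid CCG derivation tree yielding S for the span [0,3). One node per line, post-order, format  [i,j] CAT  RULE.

[0,1] N  lex  "saw"
[1,2] (S\N)/(PP\N)  lex  "slowly"
[2,3] PP\N  lex  "city"
[1,3] S\N  >  k=2
[0,3] S  <  k=1

[0,3] S   <
  [0,1] "saw" : N
  [1,3] S\N   >
    [1,2] "slowly" : (S\N)/(PP\N)
    [2,3] "city" : PP\N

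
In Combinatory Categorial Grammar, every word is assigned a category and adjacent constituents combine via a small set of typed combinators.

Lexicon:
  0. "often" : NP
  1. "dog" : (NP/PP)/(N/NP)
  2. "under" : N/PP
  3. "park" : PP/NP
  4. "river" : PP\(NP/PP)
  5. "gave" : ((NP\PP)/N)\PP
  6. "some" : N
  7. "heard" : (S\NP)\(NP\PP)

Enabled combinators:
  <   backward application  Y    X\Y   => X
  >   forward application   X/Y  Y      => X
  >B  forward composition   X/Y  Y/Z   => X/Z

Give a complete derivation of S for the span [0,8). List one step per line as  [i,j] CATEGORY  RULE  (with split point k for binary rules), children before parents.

[0,1] NP  lex  "often"
[1,2] (NP/PP)/(N/NP)  lex  "dog"
[2,3] N/PP  lex  "under"
[3,4] PP/NP  lex  "park"
[2,4] N/NP  >B  k=3
[1,4] NP/PP  >  k=2
[4,5] PP\(NP/PP)  lex  "river"
[1,5] PP  <  k=4
[5,6] ((NP\PP)/N)\PP  lex  "gave"
[1,6] (NP\PP)/N  <  k=5
[6,7] N  lex  "some"
[1,7] NP\PP  >  k=6
[7,8] (S\NP)\(NP\PP)  lex  "heard"
[1,8] S\NP  <  k=7
[0,8] S  <  k=1

[0,8] S   <
  [0,1] "often" : NP
  [1,8] S\NP   <
    [1,7] NP\PP   >
      [1,6] (NP\PP)/N   <
        [1,5] PP   <
          [1,4] NP/PP   >
            [1,2] "dog" : (NP/PP)/(N/NP)
            [2,4] N/NP   >B
              [2,3] "under" : N/PP
              [3,4] "park" : PP/NP
          [4,5] "river" : PP\(NP/PP)
        [5,6] "gave" : ((NP\PP)/N)\PP
      [6,7] "some" : N
    [7,8] "heard" : (S\NP)\(NP\PP)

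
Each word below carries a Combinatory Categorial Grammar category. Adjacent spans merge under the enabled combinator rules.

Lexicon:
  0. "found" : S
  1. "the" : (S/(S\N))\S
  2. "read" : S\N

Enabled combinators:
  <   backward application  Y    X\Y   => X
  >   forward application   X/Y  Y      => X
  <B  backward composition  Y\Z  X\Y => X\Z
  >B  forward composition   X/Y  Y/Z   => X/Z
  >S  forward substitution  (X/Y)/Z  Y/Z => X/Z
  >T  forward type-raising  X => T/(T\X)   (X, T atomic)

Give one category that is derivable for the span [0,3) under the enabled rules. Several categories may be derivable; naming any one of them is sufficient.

[0,3] S   >
  [0,2] S/(S\N)   <
    [0,1] "found" : S
    [1,2] "the" : (S/(S\N))\S
  [2,3] "read" : S\N

S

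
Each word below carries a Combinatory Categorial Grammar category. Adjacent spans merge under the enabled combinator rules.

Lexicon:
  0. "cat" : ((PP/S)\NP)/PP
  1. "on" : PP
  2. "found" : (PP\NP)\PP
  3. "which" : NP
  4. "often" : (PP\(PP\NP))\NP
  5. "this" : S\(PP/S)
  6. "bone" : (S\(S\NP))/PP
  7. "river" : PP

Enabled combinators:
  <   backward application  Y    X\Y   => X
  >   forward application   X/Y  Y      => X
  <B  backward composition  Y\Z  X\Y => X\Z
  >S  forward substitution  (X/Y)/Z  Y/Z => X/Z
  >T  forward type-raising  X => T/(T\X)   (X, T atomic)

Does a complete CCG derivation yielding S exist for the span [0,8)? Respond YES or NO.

[0,8] S   <
  [0,6] S\NP   <B
    [0,5] (PP/S)\NP   >
      [0,1] "cat" : ((PP/S)\NP)/PP
      [1,5] PP   <
        [1,3] PP\NP   <
          [1,2] "on" : PP
          [2,3] "found" : (PP\NP)\PP
        [3,5] PP\(PP\NP)   <
          [3,4] "which" : NP
          [4,5] "often" : (PP\(PP\NP))\NP
    [5,6] "this" : S\(PP/S)
  [6,8] S\(S\NP)   >
    [6,7] "bone" : (S\(S\NP))/PP
    [7,8] "river" : PP

YES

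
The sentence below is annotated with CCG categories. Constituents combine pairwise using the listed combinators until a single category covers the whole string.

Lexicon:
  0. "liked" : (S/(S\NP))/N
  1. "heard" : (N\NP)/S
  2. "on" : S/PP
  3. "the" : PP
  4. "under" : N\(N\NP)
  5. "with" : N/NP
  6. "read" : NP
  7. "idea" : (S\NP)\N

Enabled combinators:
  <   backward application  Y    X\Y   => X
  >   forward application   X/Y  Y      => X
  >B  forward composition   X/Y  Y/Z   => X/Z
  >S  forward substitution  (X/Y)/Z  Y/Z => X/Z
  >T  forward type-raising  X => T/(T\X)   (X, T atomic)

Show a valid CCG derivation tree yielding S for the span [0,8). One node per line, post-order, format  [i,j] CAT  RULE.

[0,8] S   >
  [0,5] S/(S\NP)   >
    [0,1] "liked" : (S/(S\NP))/N
    [1,5] N   <
      [1,4] N\NP   >
        [1,2] "heard" : (N\NP)/S
        [2,4] S   >
          [2,3] "on" : S/PP
          [3,4] "the" : PP
      [4,5] "under" : N\(N\NP)
  [5,8] S\NP   <
    [5,7] N   >
      [5,6] "with" : N/NP
      [6,7] "read" : NP
    [7,8] "idea" : (S\NP)\N

[0,1] (S/(S\NP))/N  lex  "liked"
[1,2] (N\NP)/S  lex  "heard"
[2,3] S/PP  lex  "on"
[3,4] PP  lex  "the"
[2,4] S  >  k=3
[1,4] N\NP  >  k=2
[4,5] N\(N\NP)  lex  "under"
[1,5] N  <  k=4
[0,5] S/(S\NP)  >  k=1
[5,6] N/NP  lex  "with"
[6,7] NP  lex  "read"
[5,7] N  >  k=6
[7,8] (S\NP)\N  lex  "idea"
[5,8] S\NP  <  k=7
[0,8] S  >  k=5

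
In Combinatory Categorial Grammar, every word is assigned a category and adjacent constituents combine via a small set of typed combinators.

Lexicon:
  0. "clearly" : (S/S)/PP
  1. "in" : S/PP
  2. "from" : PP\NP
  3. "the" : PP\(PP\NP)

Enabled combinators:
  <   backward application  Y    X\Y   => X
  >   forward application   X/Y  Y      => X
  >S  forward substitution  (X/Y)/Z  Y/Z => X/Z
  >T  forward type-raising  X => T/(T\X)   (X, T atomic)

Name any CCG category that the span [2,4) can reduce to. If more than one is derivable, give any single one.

[0,4] S   >
  [0,2] S/PP   >S
    [0,1] "clearly" : (S/S)/PP
    [1,2] "in" : S/PP
  [2,4] PP   <
    [2,3] "from" : PP\NP
    [3,4] "the" : PP\(PP\NP)

PP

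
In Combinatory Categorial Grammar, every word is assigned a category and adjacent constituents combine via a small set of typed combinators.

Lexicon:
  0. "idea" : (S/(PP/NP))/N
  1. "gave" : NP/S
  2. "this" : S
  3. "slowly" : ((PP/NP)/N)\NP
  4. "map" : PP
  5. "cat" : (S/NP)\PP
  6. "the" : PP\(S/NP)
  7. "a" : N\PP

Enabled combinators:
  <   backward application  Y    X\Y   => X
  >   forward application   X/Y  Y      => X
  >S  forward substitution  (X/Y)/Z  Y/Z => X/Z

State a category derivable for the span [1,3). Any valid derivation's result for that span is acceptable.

[0,8] S   >
  [0,4] S/N   >S
    [0,1] "idea" : (S/(PP/NP))/N
    [1,4] (PP/NP)/N   <
      [1,3] NP   >
        [1,2] "gave" : NP/S
        [2,3] "this" : S
      [3,4] "slowly" : ((PP/NP)/N)\NP
  [4,8] N   <
    [4,7] PP   <
      [4,6] S/NP   <
        [4,5] "map" : PP
        [5,6] "cat" : (S/NP)\PP
      [6,7] "the" : PP\(S/NP)
    [7,8] "a" : N\PP

NP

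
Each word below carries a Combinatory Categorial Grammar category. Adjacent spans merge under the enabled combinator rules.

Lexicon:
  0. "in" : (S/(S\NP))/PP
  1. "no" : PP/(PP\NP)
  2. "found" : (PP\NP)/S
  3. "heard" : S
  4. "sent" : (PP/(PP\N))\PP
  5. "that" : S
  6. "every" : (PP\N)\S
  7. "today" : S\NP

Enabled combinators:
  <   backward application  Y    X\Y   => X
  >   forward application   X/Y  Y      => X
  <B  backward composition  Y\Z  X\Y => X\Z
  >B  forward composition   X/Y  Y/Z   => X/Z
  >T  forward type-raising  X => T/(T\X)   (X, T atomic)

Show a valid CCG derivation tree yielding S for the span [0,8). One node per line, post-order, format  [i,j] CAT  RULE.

[0,8] S   >
  [0,7] S/(S\NP)   >
    [0,1] "in" : (S/(S\NP))/PP
    [1,7] PP   >
      [1,5] PP/(PP\N)   <
        [1,4] PP   >
          [1,2] "no" : PP/(PP\NP)
          [2,4] PP\NP   >
            [2,3] "found" : (PP\NP)/S
            [3,4] "heard" : S
        [4,5] "sent" : (PP/(PP\N))\PP
      [5,7] PP\N   <
        [5,6] "that" : S
        [6,7] "every" : (PP\N)\S
  [7,8] "today" : S\NP

[0,1] (S/(S\NP))/PP  lex  "in"
[1,2] PP/(PP\NP)  lex  "no"
[2,3] (PP\NP)/S  lex  "found"
[3,4] S  lex  "heard"
[2,4] PP\NP  >  k=3
[1,4] PP  >  k=2
[4,5] (PP/(PP\N))\PP  lex  "sent"
[1,5] PP/(PP\N)  <  k=4
[5,6] S  lex  "that"
[6,7] (PP\N)\S  lex  "every"
[5,7] PP\N  <  k=6
[1,7] PP  >  k=5
[0,7] S/(S\NP)  >  k=1
[7,8] S\NP  lex  "today"
[0,8] S  >  k=7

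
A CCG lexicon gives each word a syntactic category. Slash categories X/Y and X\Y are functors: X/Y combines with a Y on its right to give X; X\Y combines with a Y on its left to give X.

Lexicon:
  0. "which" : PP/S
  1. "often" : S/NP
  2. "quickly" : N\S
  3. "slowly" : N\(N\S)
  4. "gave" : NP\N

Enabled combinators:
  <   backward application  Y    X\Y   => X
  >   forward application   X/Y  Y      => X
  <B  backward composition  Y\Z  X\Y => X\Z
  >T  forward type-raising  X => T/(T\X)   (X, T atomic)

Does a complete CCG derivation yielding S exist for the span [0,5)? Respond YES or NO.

PP/S S/NP N\S N\(N\S) NP\N
CKY chart[0,5] = {N/(N\PP), NP/(NP\PP), PP, PP/(PP\PP), S/(S\PP)}; S ∉ chart

NO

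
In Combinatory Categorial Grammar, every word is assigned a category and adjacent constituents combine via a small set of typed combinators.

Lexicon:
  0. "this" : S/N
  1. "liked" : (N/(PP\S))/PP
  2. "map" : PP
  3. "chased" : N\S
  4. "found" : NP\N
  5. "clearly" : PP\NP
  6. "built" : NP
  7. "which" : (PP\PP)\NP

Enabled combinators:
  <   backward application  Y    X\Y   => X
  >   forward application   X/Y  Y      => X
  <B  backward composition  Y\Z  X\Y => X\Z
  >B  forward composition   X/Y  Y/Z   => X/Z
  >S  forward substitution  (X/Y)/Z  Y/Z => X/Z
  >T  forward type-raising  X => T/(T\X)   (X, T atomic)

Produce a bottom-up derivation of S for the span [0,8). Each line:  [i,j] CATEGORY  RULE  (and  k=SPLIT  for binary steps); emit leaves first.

[0,8] S   >
  [0,1] "this" : S/N
  [1,8] N   >
    [1,3] N/(PP\S)   >
      [1,2] "liked" : (N/(PP\S))/PP
      [2,3] "map" : PP
    [3,8] PP\S   <B
      [3,6] PP\S   <B
        [3,4] "chased" : N\S
        [4,6] PP\N   <B
          [4,5] "found" : NP\N
          [5,6] "clearly" : PP\NP
      [6,8] PP\PP   <
        [6,7] "built" : NP
        [7,8] "which" : (PP\PP)\NP

[0,1] S/N  lex  "this"
[1,2] (N/(PP\S))/PP  lex  "liked"
[2,3] PP  lex  "map"
[1,3] N/(PP\S)  >  k=2
[3,4] N\S  lex  "chased"
[4,5] NP\N  lex  "found"
[5,6] PP\NP  lex  "clearly"
[4,6] PP\N  <B  k=5
[3,6] PP\S  <B  k=4
[6,7] NP  lex  "built"
[7,8] (PP\PP)\NP  lex  "which"
[6,8] PP\PP  <  k=7
[3,8] PP\S  <B  k=6
[1,8] N  >  k=3
[0,8] S  >  k=1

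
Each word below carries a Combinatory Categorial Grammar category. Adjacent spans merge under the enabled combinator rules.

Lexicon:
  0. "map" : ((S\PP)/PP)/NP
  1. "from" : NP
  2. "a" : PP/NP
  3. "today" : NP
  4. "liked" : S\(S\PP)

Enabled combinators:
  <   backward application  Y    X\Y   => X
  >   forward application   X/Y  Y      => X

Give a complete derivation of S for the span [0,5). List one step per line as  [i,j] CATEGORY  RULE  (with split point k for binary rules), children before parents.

[0,1] ((S\PP)/PP)/NP  lex  "map"
[1,2] NP  lex  "from"
[0,2] (S\PP)/PP  >  k=1
[2,3] PP/NP  lex  "a"
[3,4] NP  lex  "today"
[2,4] PP  >  k=3
[0,4] S\PP  >  k=2
[4,5] S\(S\PP)  lex  "liked"
[0,5] S  <  k=4

[0,5] S   <
  [0,4] S\PP   >
    [0,2] (S\PP)/PP   >
      [0,1] "map" : ((S\PP)/PP)/NP
      [1,2] "from" : NP
    [2,4] PP   >
      [2,3] "a" : PP/NP
      [3,4] "today" : NP
  [4,5] "liked" : S\(S\PP)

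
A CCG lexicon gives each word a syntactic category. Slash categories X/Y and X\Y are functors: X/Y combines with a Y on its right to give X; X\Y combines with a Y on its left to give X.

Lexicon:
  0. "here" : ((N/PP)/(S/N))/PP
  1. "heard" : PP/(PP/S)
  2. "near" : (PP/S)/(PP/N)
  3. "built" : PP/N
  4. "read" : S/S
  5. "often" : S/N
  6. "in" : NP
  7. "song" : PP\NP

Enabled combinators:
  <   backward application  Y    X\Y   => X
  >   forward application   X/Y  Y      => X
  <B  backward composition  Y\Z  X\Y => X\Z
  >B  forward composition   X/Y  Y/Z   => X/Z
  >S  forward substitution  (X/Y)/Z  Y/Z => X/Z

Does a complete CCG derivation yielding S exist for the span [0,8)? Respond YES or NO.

NO

((N/PP)/(S/N))/PP PP/(PP/S) (PP/S)/(PP/N) PP/N S/S S/N NP PP\NP
CKY chart[0,8] = {N}; S ∉ chart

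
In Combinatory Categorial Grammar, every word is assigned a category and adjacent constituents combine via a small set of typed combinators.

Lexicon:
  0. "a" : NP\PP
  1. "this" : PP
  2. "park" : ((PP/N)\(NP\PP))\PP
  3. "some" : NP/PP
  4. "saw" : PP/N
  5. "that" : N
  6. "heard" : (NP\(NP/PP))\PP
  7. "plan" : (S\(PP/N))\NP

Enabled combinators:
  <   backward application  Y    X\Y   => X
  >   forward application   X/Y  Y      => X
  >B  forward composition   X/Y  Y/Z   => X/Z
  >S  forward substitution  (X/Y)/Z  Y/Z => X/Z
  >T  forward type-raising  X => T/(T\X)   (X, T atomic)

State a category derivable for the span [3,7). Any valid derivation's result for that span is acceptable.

NP

[0,8] S   <
  [0,3] PP/N   <
    [0,1] "a" : NP\PP
    [1,3] (PP/N)\(NP\PP)   <
      [1,2] "this" : PP
      [2,3] "park" : ((PP/N)\(NP\PP))\PP
  [3,8] S\(PP/N)   <
    [3,7] NP   <
      [3,4] "some" : NP/PP
      [4,7] NP\(NP/PP)   <
        [4,6] PP   >
          [4,5] "saw" : PP/N
          [5,6] "that" : N
        [6,7] "heard" : (NP\(NP/PP))\PP
    [7,8] "plan" : (S\(PP/N))\NP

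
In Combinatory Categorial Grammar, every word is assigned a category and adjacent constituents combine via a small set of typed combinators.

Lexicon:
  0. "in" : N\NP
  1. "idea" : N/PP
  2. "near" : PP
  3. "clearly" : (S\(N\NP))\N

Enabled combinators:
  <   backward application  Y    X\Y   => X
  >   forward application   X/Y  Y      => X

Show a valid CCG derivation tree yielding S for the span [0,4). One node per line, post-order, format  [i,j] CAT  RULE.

[0,4] S   <
  [0,1] "in" : N\NP
  [1,4] S\(N\NP)   <
    [1,3] N   >
      [1,2] "idea" : N/PP
      [2,3] "near" : PP
    [3,4] "clearly" : (S\(N\NP))\N

[0,1] N\NP  lex  "in"
[1,2] N/PP  lex  "idea"
[2,3] PP  lex  "near"
[1,3] N  >  k=2
[3,4] (S\(N\NP))\N  lex  "clearly"
[1,4] S\(N\NP)  <  k=3
[0,4] S  <  k=1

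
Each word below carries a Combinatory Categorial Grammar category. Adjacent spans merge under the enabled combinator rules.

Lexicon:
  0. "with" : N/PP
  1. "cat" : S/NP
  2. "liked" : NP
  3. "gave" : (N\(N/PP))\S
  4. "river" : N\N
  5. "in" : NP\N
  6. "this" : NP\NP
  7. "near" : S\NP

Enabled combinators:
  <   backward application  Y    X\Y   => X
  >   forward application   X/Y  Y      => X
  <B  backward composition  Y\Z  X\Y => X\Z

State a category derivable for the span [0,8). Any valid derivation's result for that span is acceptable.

[0,8] S   <
  [0,4] N   <
    [0,1] "with" : N/PP
    [1,4] N\(N/PP)   <
      [1,3] S   >
        [1,2] "cat" : S/NP
        [2,3] "liked" : NP
      [3,4] "gave" : (N\(N/PP))\S
  [4,8] S\N   <B
    [4,7] NP\N   <B
      [4,6] NP\N   <B
        [4,5] "river" : N\N
        [5,6] "in" : NP\N
      [6,7] "this" : NP\NP
    [7,8] "near" : S\NP

S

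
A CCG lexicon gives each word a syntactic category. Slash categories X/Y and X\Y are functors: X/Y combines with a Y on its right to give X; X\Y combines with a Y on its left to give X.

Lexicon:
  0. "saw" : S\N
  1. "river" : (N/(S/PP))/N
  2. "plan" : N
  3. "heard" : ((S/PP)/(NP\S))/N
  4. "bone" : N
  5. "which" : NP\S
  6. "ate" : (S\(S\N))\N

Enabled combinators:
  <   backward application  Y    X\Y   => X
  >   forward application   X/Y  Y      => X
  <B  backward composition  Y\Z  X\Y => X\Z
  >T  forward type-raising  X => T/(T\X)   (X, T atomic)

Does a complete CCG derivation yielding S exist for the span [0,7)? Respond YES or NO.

[0,7] S   <
  [0,1] "saw" : S\N
  [1,7] S\(S\N)   <
    [1,6] N   >
      [1,3] N/(S/PP)   >
        [1,2] "river" : (N/(S/PP))/N
        [2,3] "plan" : N
      [3,6] S/PP   >
        [3,5] (S/PP)/(NP\S)   >
          [3,4] "heard" : ((S/PP)/(NP\S))/N
          [4,5] "bone" : N
        [5,6] "which" : NP\S
    [6,7] "ate" : (S\(S\N))\N

YES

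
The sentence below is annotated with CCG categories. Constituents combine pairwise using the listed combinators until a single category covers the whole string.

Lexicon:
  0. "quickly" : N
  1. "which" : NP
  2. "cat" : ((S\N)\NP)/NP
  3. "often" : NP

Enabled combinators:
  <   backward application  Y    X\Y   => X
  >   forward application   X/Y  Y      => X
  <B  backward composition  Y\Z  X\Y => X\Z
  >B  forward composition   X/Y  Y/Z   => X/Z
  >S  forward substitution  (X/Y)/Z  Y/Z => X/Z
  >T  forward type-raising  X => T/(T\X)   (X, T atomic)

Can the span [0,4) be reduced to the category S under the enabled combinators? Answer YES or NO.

[0,4] S   >
  [0,1] S/(S\N)   >T
    [0,1] "quickly" : N
  [1,4] S\N   <
    [1,2] "which" : NP
    [2,4] (S\N)\NP   >
      [2,3] "cat" : ((S\N)\NP)/NP
      [3,4] "often" : NP

YES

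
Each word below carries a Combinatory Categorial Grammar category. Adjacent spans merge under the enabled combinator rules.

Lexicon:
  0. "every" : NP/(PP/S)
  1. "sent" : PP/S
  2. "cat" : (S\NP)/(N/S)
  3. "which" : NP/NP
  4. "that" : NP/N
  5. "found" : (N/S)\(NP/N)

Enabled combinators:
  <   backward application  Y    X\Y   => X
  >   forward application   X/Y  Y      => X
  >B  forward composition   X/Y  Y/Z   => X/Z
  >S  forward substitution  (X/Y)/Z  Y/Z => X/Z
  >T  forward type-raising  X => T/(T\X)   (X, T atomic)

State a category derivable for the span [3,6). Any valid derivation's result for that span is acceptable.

N/S

[0,6] S   <
  [0,2] NP   >
    [0,1] "every" : NP/(PP/S)
    [1,2] "sent" : PP/S
  [2,6] S\NP   >
    [2,3] "cat" : (S\NP)/(N/S)
    [3,6] N/S   <
      [3,5] NP/N   >B
        [3,4] "which" : NP/NP
        [4,5] "that" : NP/N
      [5,6] "found" : (N/S)\(NP/N)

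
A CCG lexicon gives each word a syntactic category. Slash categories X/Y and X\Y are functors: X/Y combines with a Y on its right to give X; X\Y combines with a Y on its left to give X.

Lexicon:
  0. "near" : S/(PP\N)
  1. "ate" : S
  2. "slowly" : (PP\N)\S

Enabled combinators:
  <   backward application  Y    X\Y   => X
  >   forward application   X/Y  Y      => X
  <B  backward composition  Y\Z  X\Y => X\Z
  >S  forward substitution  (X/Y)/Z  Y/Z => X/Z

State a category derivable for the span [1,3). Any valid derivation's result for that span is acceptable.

[0,3] S   >
  [0,1] "near" : S/(PP\N)
  [1,3] PP\N   <
    [1,2] "ate" : S
    [2,3] "slowly" : (PP\N)\S

PP\N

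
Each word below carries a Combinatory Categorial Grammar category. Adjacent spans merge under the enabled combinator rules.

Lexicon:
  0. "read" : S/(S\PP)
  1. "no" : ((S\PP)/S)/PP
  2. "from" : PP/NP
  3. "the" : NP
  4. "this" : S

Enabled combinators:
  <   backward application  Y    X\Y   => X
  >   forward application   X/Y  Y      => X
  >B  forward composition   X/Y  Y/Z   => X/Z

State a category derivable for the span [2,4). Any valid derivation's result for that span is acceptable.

PP

[0,5] S   >
  [0,1] "read" : S/(S\PP)
  [1,5] S\PP   >
    [1,4] (S\PP)/S   >
      [1,2] "no" : ((S\PP)/S)/PP
      [2,4] PP   >
        [2,3] "from" : PP/NP
        [3,4] "the" : NP
    [4,5] "this" : S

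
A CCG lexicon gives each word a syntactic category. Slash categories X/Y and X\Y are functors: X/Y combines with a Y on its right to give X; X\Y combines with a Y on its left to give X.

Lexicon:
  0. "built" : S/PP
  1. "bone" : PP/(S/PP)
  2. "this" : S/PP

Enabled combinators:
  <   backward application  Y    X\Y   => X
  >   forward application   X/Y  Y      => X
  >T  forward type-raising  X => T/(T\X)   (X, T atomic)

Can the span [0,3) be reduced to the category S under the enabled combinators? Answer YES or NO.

YES

[0,3] S   >
  [0,1] "built" : S/PP
  [1,3] PP   >
    [1,2] "bone" : PP/(S/PP)
    [2,3] "this" : S/PP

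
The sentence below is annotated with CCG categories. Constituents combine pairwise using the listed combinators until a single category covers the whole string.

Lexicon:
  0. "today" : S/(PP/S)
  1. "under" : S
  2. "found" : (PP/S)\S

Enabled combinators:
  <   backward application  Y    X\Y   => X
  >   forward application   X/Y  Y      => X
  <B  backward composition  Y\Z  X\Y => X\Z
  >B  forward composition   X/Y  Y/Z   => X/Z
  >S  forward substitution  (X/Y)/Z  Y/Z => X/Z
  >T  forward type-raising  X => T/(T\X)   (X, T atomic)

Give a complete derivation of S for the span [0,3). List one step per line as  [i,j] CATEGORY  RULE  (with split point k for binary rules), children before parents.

[0,1] S/(PP/S)  lex  "today"
[1,2] S  lex  "under"
[2,3] (PP/S)\S  lex  "found"
[1,3] PP/S  <  k=2
[0,3] S  >  k=1

[0,3] S   >
  [0,1] "today" : S/(PP/S)
  [1,3] PP/S   <
    [1,2] "under" : S
    [2,3] "found" : (PP/S)\S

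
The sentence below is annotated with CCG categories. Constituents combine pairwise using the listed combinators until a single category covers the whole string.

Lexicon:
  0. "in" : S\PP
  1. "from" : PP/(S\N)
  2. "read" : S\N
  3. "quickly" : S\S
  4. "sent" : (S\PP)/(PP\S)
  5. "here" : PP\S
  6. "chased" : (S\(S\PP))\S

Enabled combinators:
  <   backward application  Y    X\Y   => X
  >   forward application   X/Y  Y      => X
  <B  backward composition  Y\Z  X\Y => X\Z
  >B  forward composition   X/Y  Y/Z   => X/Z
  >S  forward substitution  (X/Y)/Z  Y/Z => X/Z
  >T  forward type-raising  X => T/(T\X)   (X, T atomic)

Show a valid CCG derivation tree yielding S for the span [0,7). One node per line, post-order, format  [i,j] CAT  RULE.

[0,1] S\PP  lex  "in"
[1,2] PP/(S\N)  lex  "from"
[2,3] S\N  lex  "read"
[3,4] S\S  lex  "quickly"
[2,4] S\N  <B  k=3
[1,4] PP  >  k=2
[4,5] (S\PP)/(PP\S)  lex  "sent"
[5,6] PP\S  lex  "here"
[4,6] S\PP  >  k=5
[1,6] S  <  k=4
[6,7] (S\(S\PP))\S  lex  "chased"
[1,7] S\(S\PP)  <  k=6
[0,7] S  <  k=1

[0,7] S   <
  [0,1] "in" : S\PP
  [1,7] S\(S\PP)   <
    [1,6] S   <
      [1,4] PP   >
        [1,2] "from" : PP/(S\N)
        [2,4] S\N   <B
          [2,3] "read" : S\N
          [3,4] "quickly" : S\S
      [4,6] S\PP   >
        [4,5] "sent" : (S\PP)/(PP\S)
        [5,6] "here" : PP\S
    [6,7] "chased" : (S\(S\PP))\S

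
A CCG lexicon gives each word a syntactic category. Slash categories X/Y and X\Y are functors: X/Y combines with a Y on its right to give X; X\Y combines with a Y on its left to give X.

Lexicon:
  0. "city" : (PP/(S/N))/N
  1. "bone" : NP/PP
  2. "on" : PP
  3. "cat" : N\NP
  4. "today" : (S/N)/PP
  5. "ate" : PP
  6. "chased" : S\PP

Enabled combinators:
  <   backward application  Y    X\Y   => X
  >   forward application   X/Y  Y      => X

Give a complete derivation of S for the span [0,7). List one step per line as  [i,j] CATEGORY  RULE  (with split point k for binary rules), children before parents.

[0,7] S   <
  [0,6] PP   >
    [0,4] PP/(S/N)   >
      [0,1] "city" : (PP/(S/N))/N
      [1,4] N   <
        [1,3] NP   >
          [1,2] "bone" : NP/PP
          [2,3] "on" : PP
        [3,4] "cat" : N\NP
    [4,6] S/N   >
      [4,5] "today" : (S/N)/PP
      [5,6] "ate" : PP
  [6,7] "chased" : S\PP

[0,1] (PP/(S/N))/N  lex  "city"
[1,2] NP/PP  lex  "bone"
[2,3] PP  lex  "on"
[1,3] NP  >  k=2
[3,4] N\NP  lex  "cat"
[1,4] N  <  k=3
[0,4] PP/(S/N)  >  k=1
[4,5] (S/N)/PP  lex  "today"
[5,6] PP  lex  "ate"
[4,6] S/N  >  k=5
[0,6] PP  >  k=4
[6,7] S\PP  lex  "chased"
[0,7] S  <  k=6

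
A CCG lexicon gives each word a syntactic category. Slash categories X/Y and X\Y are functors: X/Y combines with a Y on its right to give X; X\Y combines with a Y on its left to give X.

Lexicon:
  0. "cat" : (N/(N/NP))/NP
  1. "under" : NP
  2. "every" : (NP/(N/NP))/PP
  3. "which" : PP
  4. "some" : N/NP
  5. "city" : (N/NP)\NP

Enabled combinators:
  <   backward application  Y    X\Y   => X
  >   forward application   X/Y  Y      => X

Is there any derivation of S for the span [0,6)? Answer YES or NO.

(N/(N/NP))/NP NP (NP/(N/NP))/PP PP N/NP (N/NP)\NP
CKY chart[0,6] = {N}; S ∉ chart

NO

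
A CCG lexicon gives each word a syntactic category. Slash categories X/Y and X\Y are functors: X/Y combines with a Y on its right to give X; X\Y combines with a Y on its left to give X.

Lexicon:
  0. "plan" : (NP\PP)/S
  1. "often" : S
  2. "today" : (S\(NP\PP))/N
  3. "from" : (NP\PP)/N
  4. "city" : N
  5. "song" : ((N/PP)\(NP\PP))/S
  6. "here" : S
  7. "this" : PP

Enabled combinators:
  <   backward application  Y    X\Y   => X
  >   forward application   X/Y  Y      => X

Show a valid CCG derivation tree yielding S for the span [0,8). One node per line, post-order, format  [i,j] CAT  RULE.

[0,8] S   <
  [0,2] NP\PP   >
    [0,1] "plan" : (NP\PP)/S
    [1,2] "often" : S
  [2,8] S\(NP\PP)   >
    [2,3] "today" : (S\(NP\PP))/N
    [3,8] N   >
      [3,7] N/PP   <
        [3,5] NP\PP   >
          [3,4] "from" : (NP\PP)/N
          [4,5] "city" : N
        [5,7] (N/PP)\(NP\PP)   >
          [5,6] "song" : ((N/PP)\(NP\PP))/S
          [6,7] "here" : S
      [7,8] "this" : PP

[0,1] (NP\PP)/S  lex  "plan"
[1,2] S  lex  "often"
[0,2] NP\PP  >  k=1
[2,3] (S\(NP\PP))/N  lex  "today"
[3,4] (NP\PP)/N  lex  "from"
[4,5] N  lex  "city"
[3,5] NP\PP  >  k=4
[5,6] ((N/PP)\(NP\PP))/S  lex  "song"
[6,7] S  lex  "here"
[5,7] (N/PP)\(NP\PP)  >  k=6
[3,7] N/PP  <  k=5
[7,8] PP  lex  "this"
[3,8] N  >  k=7
[2,8] S\(NP\PP)  >  k=3
[0,8] S  <  k=2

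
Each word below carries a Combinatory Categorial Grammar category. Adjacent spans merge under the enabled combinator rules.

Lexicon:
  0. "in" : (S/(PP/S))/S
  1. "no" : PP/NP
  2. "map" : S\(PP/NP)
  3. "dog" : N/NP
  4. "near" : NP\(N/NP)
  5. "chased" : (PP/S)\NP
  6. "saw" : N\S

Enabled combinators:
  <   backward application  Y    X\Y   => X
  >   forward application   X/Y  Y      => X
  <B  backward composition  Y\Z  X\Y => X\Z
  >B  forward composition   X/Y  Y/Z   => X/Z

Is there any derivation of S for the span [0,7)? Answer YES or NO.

(S/(PP/S))/S PP/NP S\(PP/NP) N/NP NP\(N/NP) (PP/S)\NP N\S
CKY chart[0,7] = {N}; S ∉ chart

NO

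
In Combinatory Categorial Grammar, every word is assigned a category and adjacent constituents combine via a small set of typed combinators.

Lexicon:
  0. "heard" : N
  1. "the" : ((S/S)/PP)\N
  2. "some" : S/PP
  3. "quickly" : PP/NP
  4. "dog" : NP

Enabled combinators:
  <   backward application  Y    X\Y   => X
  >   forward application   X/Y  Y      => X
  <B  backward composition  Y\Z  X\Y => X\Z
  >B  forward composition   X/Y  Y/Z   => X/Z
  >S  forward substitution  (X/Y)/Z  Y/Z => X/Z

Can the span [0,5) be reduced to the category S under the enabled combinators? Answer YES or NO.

YES

[0,5] S   >
  [0,3] S/PP   >S
    [0,2] (S/S)/PP   <
      [0,1] "heard" : N
      [1,2] "the" : ((S/S)/PP)\N
    [2,3] "some" : S/PP
  [3,5] PP   >
    [3,4] "quickly" : PP/NP
    [4,5] "dog" : NP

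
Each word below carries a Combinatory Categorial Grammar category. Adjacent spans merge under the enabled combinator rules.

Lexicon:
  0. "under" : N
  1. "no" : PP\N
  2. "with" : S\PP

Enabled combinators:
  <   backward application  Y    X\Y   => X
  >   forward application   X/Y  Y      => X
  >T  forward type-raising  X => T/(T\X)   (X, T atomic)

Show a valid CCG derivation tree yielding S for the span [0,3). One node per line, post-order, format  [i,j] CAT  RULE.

[0,1] N  lex  "under"
[0,1] PP/(PP\N)  >T
[1,2] PP\N  lex  "no"
[0,2] PP  >  k=1
[2,3] S\PP  lex  "with"
[0,3] S  <  k=2

[0,3] S   <
  [0,2] PP   >
    [0,1] PP/(PP\N)   >T
      [0,1] "under" : N
    [1,2] "no" : PP\N
  [2,3] "with" : S\PP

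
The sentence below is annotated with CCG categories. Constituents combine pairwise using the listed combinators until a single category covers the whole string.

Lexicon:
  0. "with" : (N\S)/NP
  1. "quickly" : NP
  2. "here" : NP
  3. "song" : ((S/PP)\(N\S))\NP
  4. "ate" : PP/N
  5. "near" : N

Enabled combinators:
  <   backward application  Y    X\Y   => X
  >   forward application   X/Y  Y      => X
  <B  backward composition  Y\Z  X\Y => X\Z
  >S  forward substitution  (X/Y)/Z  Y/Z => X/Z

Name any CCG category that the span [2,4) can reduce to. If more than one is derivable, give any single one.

[0,6] S   >
  [0,4] S/PP   <
    [0,2] N\S   >
      [0,1] "with" : (N\S)/NP
      [1,2] "quickly" : NP
    [2,4] (S/PP)\(N\S)   <
      [2,3] "here" : NP
      [3,4] "song" : ((S/PP)\(N\S))\NP
  [4,6] PP   >
    [4,5] "ate" : PP/N
    [5,6] "near" : N

(S/PP)\(N\S)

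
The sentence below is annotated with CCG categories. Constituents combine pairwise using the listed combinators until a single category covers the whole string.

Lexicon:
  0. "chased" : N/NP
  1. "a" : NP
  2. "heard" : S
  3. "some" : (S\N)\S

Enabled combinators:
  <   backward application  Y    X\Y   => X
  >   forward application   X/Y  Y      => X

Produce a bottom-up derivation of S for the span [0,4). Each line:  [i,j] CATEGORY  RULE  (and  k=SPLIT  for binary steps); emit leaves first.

[0,1] N/NP  lex  "chased"
[1,2] NP  lex  "a"
[0,2] N  >  k=1
[2,3] S  lex  "heard"
[3,4] (S\N)\S  lex  "some"
[2,4] S\N  <  k=3
[0,4] S  <  k=2

[0,4] S   <
  [0,2] N   >
    [0,1] "chased" : N/NP
    [1,2] "a" : NP
  [2,4] S\N   <
    [2,3] "heard" : S
    [3,4] "some" : (S\N)\S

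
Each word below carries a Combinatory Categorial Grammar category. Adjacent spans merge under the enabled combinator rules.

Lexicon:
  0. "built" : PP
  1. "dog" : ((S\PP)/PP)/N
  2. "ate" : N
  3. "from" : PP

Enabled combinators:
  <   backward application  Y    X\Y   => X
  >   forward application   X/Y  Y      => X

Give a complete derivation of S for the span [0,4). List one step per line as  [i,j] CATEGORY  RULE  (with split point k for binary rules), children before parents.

[0,1] PP  lex  "built"
[1,2] ((S\PP)/PP)/N  lex  "dog"
[2,3] N  lex  "ate"
[1,3] (S\PP)/PP  >  k=2
[3,4] PP  lex  "from"
[1,4] S\PP  >  k=3
[0,4] S  <  k=1

[0,4] S   <
  [0,1] "built" : PP
  [1,4] S\PP   >
    [1,3] (S\PP)/PP   >
      [1,2] "dog" : ((S\PP)/PP)/N
      [2,3] "ate" : N
    [3,4] "from" : PP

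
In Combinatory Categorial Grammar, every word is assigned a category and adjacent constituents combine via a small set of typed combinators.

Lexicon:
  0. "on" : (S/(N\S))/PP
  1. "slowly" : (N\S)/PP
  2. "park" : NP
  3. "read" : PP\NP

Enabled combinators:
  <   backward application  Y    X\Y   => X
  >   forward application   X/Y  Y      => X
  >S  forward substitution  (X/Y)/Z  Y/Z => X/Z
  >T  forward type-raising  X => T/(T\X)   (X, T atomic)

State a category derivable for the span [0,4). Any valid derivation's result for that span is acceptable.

S

[0,4] S   >
  [0,2] S/PP   >S
    [0,1] "on" : (S/(N\S))/PP
    [1,2] "slowly" : (N\S)/PP
  [2,4] PP   <
    [2,3] "park" : NP
    [3,4] "read" : PP\NP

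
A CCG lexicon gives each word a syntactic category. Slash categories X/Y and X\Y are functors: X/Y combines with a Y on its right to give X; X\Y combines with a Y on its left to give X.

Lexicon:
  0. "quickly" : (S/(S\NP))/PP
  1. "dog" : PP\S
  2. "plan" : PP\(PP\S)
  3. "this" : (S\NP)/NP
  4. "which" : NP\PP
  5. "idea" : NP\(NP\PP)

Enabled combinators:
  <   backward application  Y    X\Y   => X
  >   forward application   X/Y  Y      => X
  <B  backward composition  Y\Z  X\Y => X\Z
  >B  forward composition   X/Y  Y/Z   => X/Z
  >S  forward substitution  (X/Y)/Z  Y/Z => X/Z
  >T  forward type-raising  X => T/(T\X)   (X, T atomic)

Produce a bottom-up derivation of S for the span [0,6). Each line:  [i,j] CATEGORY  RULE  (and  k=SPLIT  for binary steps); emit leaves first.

[0,1] (S/(S\NP))/PP  lex  "quickly"
[1,2] PP\S  lex  "dog"
[2,3] PP\(PP\S)  lex  "plan"
[1,3] PP  <  k=2
[0,3] S/(S\NP)  >  k=1
[3,4] (S\NP)/NP  lex  "this"
[4,5] NP\PP  lex  "which"
[5,6] NP\(NP\PP)  lex  "idea"
[4,6] NP  <  k=5
[3,6] S\NP  >  k=4
[0,6] S  >  k=3

[0,6] S   >
  [0,3] S/(S\NP)   >
    [0,1] "quickly" : (S/(S\NP))/PP
    [1,3] PP   <
      [1,2] "dog" : PP\S
      [2,3] "plan" : PP\(PP\S)
  [3,6] S\NP   >
    [3,4] "this" : (S\NP)/NP
    [4,6] NP   <
      [4,5] "which" : NP\PP
      [5,6] "idea" : NP\(NP\PP)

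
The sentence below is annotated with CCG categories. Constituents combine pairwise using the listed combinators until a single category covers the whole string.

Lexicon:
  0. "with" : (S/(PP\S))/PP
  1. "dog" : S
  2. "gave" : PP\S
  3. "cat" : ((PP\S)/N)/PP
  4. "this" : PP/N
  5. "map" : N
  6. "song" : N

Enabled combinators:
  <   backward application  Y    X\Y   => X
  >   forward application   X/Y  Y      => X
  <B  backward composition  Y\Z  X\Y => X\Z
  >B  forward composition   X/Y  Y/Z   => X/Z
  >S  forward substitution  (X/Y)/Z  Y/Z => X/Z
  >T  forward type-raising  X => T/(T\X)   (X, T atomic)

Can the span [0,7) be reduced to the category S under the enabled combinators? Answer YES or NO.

[0,7] S   >
  [0,3] S/(PP\S)   >
    [0,1] "with" : (S/(PP\S))/PP
    [1,3] PP   >
      [1,2] PP/(PP\S)   >T
        [1,2] "dog" : S
      [2,3] "gave" : PP\S
  [3,7] PP\S   >
    [3,6] (PP\S)/N   >
      [3,4] "cat" : ((PP\S)/N)/PP
      [4,6] PP   >
        [4,5] "this" : PP/N
        [5,6] "map" : N
    [6,7] "song" : N

YES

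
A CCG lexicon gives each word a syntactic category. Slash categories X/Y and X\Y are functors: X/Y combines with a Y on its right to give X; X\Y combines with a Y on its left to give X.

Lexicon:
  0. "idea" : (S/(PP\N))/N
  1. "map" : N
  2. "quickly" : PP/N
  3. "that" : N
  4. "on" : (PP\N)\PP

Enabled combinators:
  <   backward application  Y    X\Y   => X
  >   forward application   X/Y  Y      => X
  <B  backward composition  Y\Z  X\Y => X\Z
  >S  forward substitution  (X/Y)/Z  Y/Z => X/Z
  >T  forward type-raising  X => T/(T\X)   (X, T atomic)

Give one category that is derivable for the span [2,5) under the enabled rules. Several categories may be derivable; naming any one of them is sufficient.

PP\N

[0,5] S   >
  [0,2] S/(PP\N)   >
    [0,1] "idea" : (S/(PP\N))/N
    [1,2] "map" : N
  [2,5] PP\N   <
    [2,4] PP   >
      [2,3] "quickly" : PP/N
      [3,4] "that" : N
    [4,5] "on" : (PP\N)\PP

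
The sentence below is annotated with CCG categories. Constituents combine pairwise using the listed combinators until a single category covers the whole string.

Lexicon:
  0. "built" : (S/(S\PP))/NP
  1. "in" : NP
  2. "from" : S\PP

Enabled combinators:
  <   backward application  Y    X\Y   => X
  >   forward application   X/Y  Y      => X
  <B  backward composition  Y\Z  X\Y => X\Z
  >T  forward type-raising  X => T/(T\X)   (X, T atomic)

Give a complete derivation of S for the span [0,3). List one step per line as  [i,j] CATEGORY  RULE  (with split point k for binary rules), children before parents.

[0,1] (S/(S\PP))/NP  lex  "built"
[1,2] NP  lex  "in"
[0,2] S/(S\PP)  >  k=1
[2,3] S\PP  lex  "from"
[0,3] S  >  k=2

[0,3] S   >
  [0,2] S/(S\PP)   >
    [0,1] "built" : (S/(S\PP))/NP
    [1,2] "in" : NP
  [2,3] "from" : S\PP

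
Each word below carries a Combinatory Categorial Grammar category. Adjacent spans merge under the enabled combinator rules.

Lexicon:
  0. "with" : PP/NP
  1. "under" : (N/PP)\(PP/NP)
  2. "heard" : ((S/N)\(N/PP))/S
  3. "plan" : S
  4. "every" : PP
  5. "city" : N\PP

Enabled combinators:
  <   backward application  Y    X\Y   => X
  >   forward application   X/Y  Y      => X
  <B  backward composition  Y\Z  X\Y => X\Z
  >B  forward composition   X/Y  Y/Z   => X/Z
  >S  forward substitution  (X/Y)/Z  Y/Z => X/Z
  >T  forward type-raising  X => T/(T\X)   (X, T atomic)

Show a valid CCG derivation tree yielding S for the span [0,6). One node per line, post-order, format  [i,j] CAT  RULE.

[0,1] PP/NP  lex  "with"
[1,2] (N/PP)\(PP/NP)  lex  "under"
[0,2] N/PP  <  k=1
[2,3] ((S/N)\(N/PP))/S  lex  "heard"
[3,4] S  lex  "plan"
[2,4] (S/N)\(N/PP)  >  k=3
[0,4] S/N  <  k=2
[4,5] PP  lex  "every"
[5,6] N\PP  lex  "city"
[4,6] N  <  k=5
[0,6] S  >  k=4

[0,6] S   >
  [0,4] S/N   <
    [0,2] N/PP   <
      [0,1] "with" : PP/NP
      [1,2] "under" : (N/PP)\(PP/NP)
    [2,4] (S/N)\(N/PP)   >
      [2,3] "heard" : ((S/N)\(N/PP))/S
      [3,4] "plan" : S
  [4,6] N   <
    [4,5] "every" : PP
    [5,6] "city" : N\PP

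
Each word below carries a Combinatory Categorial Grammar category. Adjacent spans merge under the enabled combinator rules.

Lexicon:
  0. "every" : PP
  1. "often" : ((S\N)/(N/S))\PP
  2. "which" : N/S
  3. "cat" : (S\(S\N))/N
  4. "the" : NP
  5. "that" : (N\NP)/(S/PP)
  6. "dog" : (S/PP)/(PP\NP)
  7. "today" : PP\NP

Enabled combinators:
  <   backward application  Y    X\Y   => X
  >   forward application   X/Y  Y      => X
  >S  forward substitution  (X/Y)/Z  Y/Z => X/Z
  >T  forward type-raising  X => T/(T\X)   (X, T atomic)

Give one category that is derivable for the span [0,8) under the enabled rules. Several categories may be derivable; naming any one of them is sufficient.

S

[0,8] S   <
  [0,3] S\N   >
    [0,2] (S\N)/(N/S)   <
      [0,1] "every" : PP
      [1,2] "often" : ((S\N)/(N/S))\PP
    [2,3] "which" : N/S
  [3,8] S\(S\N)   >
    [3,4] "cat" : (S\(S\N))/N
    [4,8] N   >
      [4,5] N/(N\NP)   >T
        [4,5] "the" : NP
      [5,8] N\NP   >
        [5,6] "that" : (N\NP)/(S/PP)
        [6,8] S/PP   >
          [6,7] "dog" : (S/PP)/(PP\NP)
          [7,8] "today" : PP\NP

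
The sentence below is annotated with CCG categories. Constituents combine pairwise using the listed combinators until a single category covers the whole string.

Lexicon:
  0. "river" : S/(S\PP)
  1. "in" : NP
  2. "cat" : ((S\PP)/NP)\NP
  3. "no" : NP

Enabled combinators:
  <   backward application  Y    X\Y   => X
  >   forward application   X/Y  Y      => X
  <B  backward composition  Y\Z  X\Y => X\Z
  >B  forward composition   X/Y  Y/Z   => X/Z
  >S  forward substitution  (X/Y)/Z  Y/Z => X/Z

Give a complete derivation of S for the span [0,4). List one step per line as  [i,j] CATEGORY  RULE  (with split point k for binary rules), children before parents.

[0,4] S   >
  [0,3] S/NP   >B
    [0,1] "river" : S/(S\PP)
    [1,3] (S\PP)/NP   <
      [1,2] "in" : NP
      [2,3] "cat" : ((S\PP)/NP)\NP
  [3,4] "no" : NP

[0,1] S/(S\PP)  lex  "river"
[1,2] NP  lex  "in"
[2,3] ((S\PP)/NP)\NP  lex  "cat"
[1,3] (S\PP)/NP  <  k=2
[0,3] S/NP  >B  k=1
[3,4] NP  lex  "no"
[0,4] S  >  k=3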